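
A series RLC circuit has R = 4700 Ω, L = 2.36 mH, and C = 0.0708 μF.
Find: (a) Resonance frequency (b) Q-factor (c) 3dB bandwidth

Step 1 — Resonance: ω₀ = 1/√(LC) = 1/√(0.00236·7.08e-08) = 7.736e+04 rad/s.
Step 2 — f₀ = ω₀/(2π) = 1.231e+04 Hz.
Step 3 — Series Q: Q = ω₀L/R = 7.736e+04·0.00236/4700 = 0.03885.
Step 4 — Bandwidth: Δω = ω₀/Q = 1.992e+06 rad/s; BW = Δω/(2π) = 3.17e+05 Hz.

(a) f₀ = 1.231e+04 Hz  (b) Q = 0.03885  (c) BW = 3.17e+05 Hz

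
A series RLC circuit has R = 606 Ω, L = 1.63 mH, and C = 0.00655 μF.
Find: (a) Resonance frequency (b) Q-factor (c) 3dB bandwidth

Step 1 — Resonance: ω₀ = 1/√(LC) = 1/√(0.00163·6.55e-09) = 3.06e+05 rad/s.
Step 2 — f₀ = ω₀/(2π) = 4.871e+04 Hz.
Step 3 — Series Q: Q = ω₀L/R = 3.06e+05·0.00163/606 = 0.8232.
Step 4 — Bandwidth: Δω = ω₀/Q = 3.718e+05 rad/s; BW = Δω/(2π) = 5.917e+04 Hz.

(a) f₀ = 4.871e+04 Hz  (b) Q = 0.8232  (c) BW = 5.917e+04 Hz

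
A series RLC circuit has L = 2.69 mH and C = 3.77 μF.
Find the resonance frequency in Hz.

Step 1 — Resonance condition Im(Z)=0 gives ω₀ = 1/√(LC).
Step 2 — ω₀ = 1/√(0.00269·3.77e-06) = 9930 rad/s.
Step 3 — f₀ = ω₀/(2π) = 1580 Hz.

f₀ = 1580 Hz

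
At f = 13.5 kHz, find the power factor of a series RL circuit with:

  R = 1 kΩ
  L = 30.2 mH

Step 1 — Angular frequency: ω = 2π·f = 2π·1.35e+04 = 8.482e+04 rad/s.
Step 2 — Component impedances:
  R: Z = R = 1000 Ω
  L: Z = jωL = j·8.482e+04·0.0302 = 0 + j2562 Ω
Step 3 — Series combination: Z_total = R + L = 1000 + j2562 Ω = 2750∠68.7° Ω.
Step 4 — Power factor: PF = cos(φ) = Re(Z)/|Z| = 1000/2750 = 0.3636.
Step 5 — Type: Im(Z) = 2562 ⇒ lagging (phase φ = 68.7°).

PF = 0.3636 (lagging, φ = 68.7°)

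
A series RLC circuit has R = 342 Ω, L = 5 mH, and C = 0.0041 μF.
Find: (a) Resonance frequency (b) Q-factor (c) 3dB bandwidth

Step 1 — Resonance: ω₀ = 1/√(LC) = 1/√(0.005·4.1e-09) = 2.209e+05 rad/s.
Step 2 — f₀ = ω₀/(2π) = 3.515e+04 Hz.
Step 3 — Series Q: Q = ω₀L/R = 2.209e+05·0.005/342 = 3.229.
Step 4 — Bandwidth: Δω = ω₀/Q = 6.84e+04 rad/s; BW = Δω/(2π) = 1.089e+04 Hz.

(a) f₀ = 3.515e+04 Hz  (b) Q = 3.229  (c) BW = 1.089e+04 Hz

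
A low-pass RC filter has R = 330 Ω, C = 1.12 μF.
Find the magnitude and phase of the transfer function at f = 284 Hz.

Step 1 — Angular frequency: ω = 2π·284 = 1784 rad/s.
Step 2 — Transfer function: H(jω) = 1/(1 + jωRC).
Step 3 — Denominator: 1 + jωRC = 1 + j·1784·330·1.12e-06 = 1 + j0.6595.
Step 4 — H = 0.6969 - j0.4596.
Step 5 — Magnitude: |H| = 0.8348 (-1.6 dB); phase: φ = -33.4°.

|H| = 0.8348 (-1.6 dB), φ = -33.4°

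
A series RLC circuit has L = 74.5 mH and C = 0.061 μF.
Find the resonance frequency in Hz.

Step 1 — Resonance condition Im(Z)=0 gives ω₀ = 1/√(LC).
Step 2 — ω₀ = 1/√(0.0745·6.1e-08) = 1.483e+04 rad/s.
Step 3 — f₀ = ω₀/(2π) = 2361 Hz.

f₀ = 2361 Hz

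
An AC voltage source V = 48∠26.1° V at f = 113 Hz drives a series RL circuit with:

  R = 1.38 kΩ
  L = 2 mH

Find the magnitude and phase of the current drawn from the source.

Step 1 — Angular frequency: ω = 2π·f = 2π·113 = 710 rad/s.
Step 2 — Component impedances:
  R: Z = R = 1380 Ω
  L: Z = jωL = j·710·0.002 = 0 + j1.42 Ω
Step 3 — Series combination: Z_total = R + L = 1380 + j1.42 Ω = 1380∠0.1° Ω.
Step 4 — Source phasor: V = 48∠26.1° V = 43.11 + j21.12 V.
Step 5 — Ohm's law: I = V / Z_total = (43.11 + j21.12) / (1380 + j1.42) = 0.03125 + j0.01527 A.
Step 6 — Convert to polar: |I| = 0.03478 A, ∠I = 26.0°.

I = 0.03478∠26.0° A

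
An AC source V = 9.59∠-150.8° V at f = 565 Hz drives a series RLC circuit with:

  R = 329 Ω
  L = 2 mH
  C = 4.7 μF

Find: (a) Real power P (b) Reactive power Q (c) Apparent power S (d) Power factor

Step 1 — Angular frequency: ω = 2π·f = 2π·565 = 3550 rad/s.
Step 2 — Component impedances:
  R: Z = R = 329 Ω
  L: Z = jωL = j·3550·0.002 = 0 + j7.1 Ω
  C: Z = 1/(jωC) = -j/(ω·C) = 0 - j59.93 Ω
Step 3 — Series combination: Z_total = R + L + C = 329 - j52.83 Ω = 333.2∠-9.1° Ω.
Step 4 — Source phasor: V = 9.59∠-150.8° V = -8.371 - j4.679 V.
Step 5 — Current: I = V / Z = -0.02258 - j0.01785 A = 0.02878∠-141.7° A.
Step 6 — Complex power: S = V·I* = 0.2725 - j0.04376 VA.
Step 7 — Real power: P = Re(S) = 0.2725 W.
Step 8 — Reactive power: Q = Im(S) = -0.04376 VAR.
Step 9 — Apparent power: |S| = 0.276 VA.
Step 10 — Power factor: PF = P/|S| = 0.9873 (leading).

(a) P = 0.2725 W  (b) Q = -0.04376 VAR  (c) S = 0.276 VA  (d) PF = 0.9873 (leading)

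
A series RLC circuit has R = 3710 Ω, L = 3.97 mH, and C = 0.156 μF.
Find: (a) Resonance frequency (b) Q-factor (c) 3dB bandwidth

Step 1 — Resonance: ω₀ = 1/√(LC) = 1/√(0.00397·1.56e-07) = 4.018e+04 rad/s.
Step 2 — f₀ = ω₀/(2π) = 6395 Hz.
Step 3 — Series Q: Q = ω₀L/R = 4.018e+04·0.00397/3710 = 0.043.
Step 4 — Bandwidth: Δω = ω₀/Q = 9.345e+05 rad/s; BW = Δω/(2π) = 1.487e+05 Hz.

(a) f₀ = 6395 Hz  (b) Q = 0.043  (c) BW = 1.487e+05 Hz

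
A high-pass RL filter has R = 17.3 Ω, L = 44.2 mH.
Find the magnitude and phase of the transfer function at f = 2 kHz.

Step 1 — Angular frequency: ω = 2π·2000 = 1.257e+04 rad/s.
Step 2 — Transfer function: H(jω) = jωL/(R + jωL).
Step 3 — Numerator jωL = j·555.4; denominator R + jωL = 17.3 + j555.4.
Step 4 — H = 0.999 + j0.03112.
Step 5 — Magnitude: |H| = 0.9995 (-0.0 dB); phase: φ = 1.8°.

|H| = 0.9995 (-0.0 dB), φ = 1.8°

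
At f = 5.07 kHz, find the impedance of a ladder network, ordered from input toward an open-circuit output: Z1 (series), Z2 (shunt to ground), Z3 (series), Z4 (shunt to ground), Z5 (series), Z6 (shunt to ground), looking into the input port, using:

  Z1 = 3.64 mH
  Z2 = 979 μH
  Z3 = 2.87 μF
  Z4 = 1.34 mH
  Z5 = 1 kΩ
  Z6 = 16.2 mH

Step 1 — Angular frequency: ω = 2π·f = 2π·5070 = 3.186e+04 rad/s.
Step 2 — Component impedances:
  Z1: Z = jωL = j·3.186e+04·0.00364 = 0 + j116 Ω
  Z2: Z = jωL = j·3.186e+04·0.000979 = 0 + j31.19 Ω
  Z3: Z = 1/(jωC) = -j/(ω·C) = 0 - j10.94 Ω
  Z4: Z = jωL = j·3.186e+04·0.00134 = 0 + j42.69 Ω
  Z5: Z = R = 1000 Ω
  Z6: Z = jωL = j·3.186e+04·0.0162 = 0 + j516.1 Ω
Step 3 — Ladder network (open output): work backward from the far end, alternating series and parallel combinations. Z_in = 0.3494 + j131.5 Ω = 131.5∠89.8° Ω.

Z = 0.3494 + j131.5 Ω = 131.5∠89.8° Ω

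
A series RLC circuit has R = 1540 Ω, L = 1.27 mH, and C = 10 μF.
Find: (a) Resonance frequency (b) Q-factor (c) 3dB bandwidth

Step 1 — Resonance condition Im(Z)=0 gives ω₀ = 1/√(LC).
Step 2 — ω₀ = 1/√(0.00127·1e-05) = 8874 rad/s.
Step 3 — f₀ = ω₀/(2π) = 1412 Hz.
Step 4 — Series Q: Q = ω₀L/R = 8874·0.00127/1540 = 0.007318.
Step 5 — 3dB bandwidth: Δω = ω₀/Q = 1.213e+06 rad/s; BW = Δω/(2π) = 1.93e+05 Hz.

(a) f₀ = 1412 Hz  (b) Q = 0.007318  (c) BW = 1.93e+05 Hz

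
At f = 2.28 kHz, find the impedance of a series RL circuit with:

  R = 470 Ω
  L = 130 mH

Step 1 — Angular frequency: ω = 2π·f = 2π·2280 = 1.433e+04 rad/s.
Step 2 — Component impedances:
  R: Z = R = 470 Ω
  L: Z = jωL = j·1.433e+04·0.13 = 0 + j1862 Ω
Step 3 — Series combination: Z_total = R + L = 470 + j1862 Ω = 1921∠75.8° Ω.

Z = 470 + j1862 Ω = 1921∠75.8° Ω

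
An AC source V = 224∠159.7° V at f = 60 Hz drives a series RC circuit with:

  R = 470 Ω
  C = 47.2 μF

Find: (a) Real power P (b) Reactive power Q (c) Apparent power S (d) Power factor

Step 1 — Angular frequency: ω = 2π·f = 2π·60 = 377 rad/s.
Step 2 — Component impedances:
  R: Z = R = 470 Ω
  C: Z = 1/(jωC) = -j/(ω·C) = 0 - j56.2 Ω
Step 3 — Series combination: Z_total = R + C = 470 - j56.2 Ω = 473.3∠-6.8° Ω.
Step 4 — Source phasor: V = 224∠159.7° V = -210.1 + j77.71 V.
Step 5 — Current: I = V / Z = -0.4602 + j0.1103 A = 0.4732∠166.5° A.
Step 6 — Complex power: S = V·I* = 105.3 - j12.59 VA.
Step 7 — Real power: P = Re(S) = 105.3 W.
Step 8 — Reactive power: Q = Im(S) = -12.59 VAR.
Step 9 — Apparent power: |S| = 106 VA.
Step 10 — Power factor: PF = P/|S| = 0.9929 (leading).

(a) P = 105.3 W  (b) Q = -12.59 VAR  (c) S = 106 VA  (d) PF = 0.9929 (leading)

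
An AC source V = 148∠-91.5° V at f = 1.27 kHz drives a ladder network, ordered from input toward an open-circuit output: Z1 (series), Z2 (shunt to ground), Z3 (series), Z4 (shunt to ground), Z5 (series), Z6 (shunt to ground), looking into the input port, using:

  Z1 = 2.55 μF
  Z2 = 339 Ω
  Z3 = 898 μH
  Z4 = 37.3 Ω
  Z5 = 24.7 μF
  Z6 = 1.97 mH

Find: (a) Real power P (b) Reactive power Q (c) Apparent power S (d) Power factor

Step 1 — Angular frequency: ω = 2π·f = 2π·1270 = 7980 rad/s.
Step 2 — Component impedances:
  Z1: Z = 1/(jωC) = -j/(ω·C) = 0 - j49.14 Ω
  Z2: Z = R = 339 Ω
  Z3: Z = jωL = j·7980·0.000898 = 0 + j7.166 Ω
  Z4: Z = R = 37.3 Ω
  Z5: Z = 1/(jωC) = -j/(ω·C) = 0 - j5.074 Ω
  Z6: Z = jωL = j·7980·0.00197 = 0 + j15.72 Ω
Step 3 — Ladder network (open output): work backward from the far end, alternating series and parallel combinations. Z_in = 3.617 - j32.45 Ω = 32.66∠-83.6° Ω.
Step 4 — Source phasor: V = 148∠-91.5° V = -3.874 - j147.9 V.
Step 5 — Current: I = V / Z = 4.49 - j0.6198 A = 4.532∠-7.9° A.
Step 6 — Complex power: S = V·I* = 74.3 - j666.6 VA.
Step 7 — Real power: P = Re(S) = 74.3 W.
Step 8 — Reactive power: Q = Im(S) = -666.6 VAR.
Step 9 — Apparent power: |S| = 670.8 VA.
Step 10 — Power factor: PF = P/|S| = 0.1108 (leading).

(a) P = 74.3 W  (b) Q = -666.6 VAR  (c) S = 670.8 VA  (d) PF = 0.1108 (leading)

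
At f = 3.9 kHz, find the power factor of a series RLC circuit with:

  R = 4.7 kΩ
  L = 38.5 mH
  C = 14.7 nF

Step 1 — Angular frequency: ω = 2π·f = 2π·3900 = 2.45e+04 rad/s.
Step 2 — Component impedances:
  R: Z = R = 4700 Ω
  L: Z = jωL = j·2.45e+04·0.0385 = 0 + j943.4 Ω
  C: Z = 1/(jωC) = -j/(ω·C) = 0 - j2776 Ω
Step 3 — Series combination: Z_total = R + L + C = 4700 - j1833 Ω = 5045∠-21.3° Ω.
Step 4 — Power factor: PF = cos(φ) = Re(Z)/|Z| = 4700/5044.7 = 0.9317.
Step 5 — Type: Im(Z) = -1833 ⇒ leading (phase φ = -21.3°).

PF = 0.9317 (leading, φ = -21.3°)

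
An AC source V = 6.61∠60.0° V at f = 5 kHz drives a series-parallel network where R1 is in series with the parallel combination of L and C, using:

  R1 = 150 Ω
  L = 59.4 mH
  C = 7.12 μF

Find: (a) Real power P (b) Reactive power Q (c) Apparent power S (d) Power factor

Step 1 — Angular frequency: ω = 2π·f = 2π·5000 = 3.142e+04 rad/s.
Step 2 — Component impedances:
  R1: Z = R = 150 Ω
  L: Z = jωL = j·3.142e+04·0.0594 = 0 + j1866 Ω
  C: Z = 1/(jωC) = -j/(ω·C) = 0 - j4.471 Ω
Step 3 — Parallel branch: L || C = 1/(1/L + 1/C) = 0 - j4.481 Ω.
Step 4 — Series with R1: Z_total = R1 + (L || C) = 150 - j4.481 Ω = 150.1∠-1.7° Ω.
Step 5 — Source phasor: V = 6.61∠60.0° V = 3.305 + j5.724 V.
Step 6 — Current: I = V / Z = 0.02087 + j0.03879 A = 0.04405∠61.7° A.
Step 7 — Complex power: S = V·I* = 0.291 - j0.008695 VA.
Step 8 — Real power: P = Re(S) = 0.291 W.
Step 9 — Reactive power: Q = Im(S) = -0.008695 VAR.
Step 10 — Apparent power: |S| = 0.2912 VA.
Step 11 — Power factor: PF = P/|S| = 0.9996 (leading).

(a) P = 0.291 W  (b) Q = -0.008695 VAR  (c) S = 0.2912 VA  (d) PF = 0.9996 (leading)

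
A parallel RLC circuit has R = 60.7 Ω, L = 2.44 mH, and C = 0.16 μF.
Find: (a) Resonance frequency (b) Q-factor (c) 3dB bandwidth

Step 1 — Resonance: ω₀ = 1/√(LC) = 1/√(0.00244·1.6e-07) = 5.061e+04 rad/s.
Step 2 — f₀ = ω₀/(2π) = 8055 Hz.
Step 3 — Parallel Q: Q = R/(ω₀L) = 60.7/(5.061e+04·0.00244) = 0.4915.
Step 4 — Bandwidth: Δω = ω₀/Q = 1.03e+05 rad/s; BW = Δω/(2π) = 1.639e+04 Hz.

(a) f₀ = 8055 Hz  (b) Q = 0.4915  (c) BW = 1.639e+04 Hz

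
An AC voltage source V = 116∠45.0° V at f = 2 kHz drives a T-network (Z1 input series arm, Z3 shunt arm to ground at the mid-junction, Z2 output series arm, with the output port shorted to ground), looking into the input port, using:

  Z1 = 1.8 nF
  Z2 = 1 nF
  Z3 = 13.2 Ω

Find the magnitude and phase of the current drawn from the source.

Step 1 — Angular frequency: ω = 2π·f = 2π·2000 = 1.257e+04 rad/s.
Step 2 — Component impedances:
  Z1: Z = 1/(jωC) = -j/(ω·C) = 0 - j4.421e+04 Ω
  Z2: Z = 1/(jωC) = -j/(ω·C) = 0 - j7.958e+04 Ω
  Z3: Z = R = 13.2 Ω
Step 3 — With the output port shorted to ground, the output series arm Z2 runs from the junction to ground; the shunt arm Z3 also runs from the junction to ground. They appear in parallel: Z3 || Z2 = 13.2 - j0.00219 Ω.
Step 4 — Series with input arm Z1: Z_in = Z1 + (Z3 || Z2) = 13.2 - j4.421e+04 Ω = 4.421e+04∠-90.0° Ω.
Step 5 — Source phasor: V = 116∠45.0° V = 82.02 + j82.02 V.
Step 6 — Ohm's law: I = V / Z_total = (82.02 + j82.02) / (13.2 - j4.421e+04) = -0.001855 + j0.001856 A.
Step 7 — Convert to polar: |I| = 0.002624 A, ∠I = 135.0°.

I = 0.002624∠135.0° A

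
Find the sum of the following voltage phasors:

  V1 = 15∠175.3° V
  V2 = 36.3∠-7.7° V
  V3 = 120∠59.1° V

Step 1 — Convert each phasor to rectangular form:
  V1 = 15·(cos(175.3°) + j·sin(175.3°)) = -14.95 + j1.229 V
  V2 = 36.3·(cos(-7.7°) + j·sin(-7.7°)) = 35.97 - j4.864 V
  V3 = 120·(cos(59.1°) + j·sin(59.1°)) = 61.62 + j103 V
Step 2 — Sum components: V_total = 82.65 + j99.33 V.
Step 3 — Convert to polar: |V_total| = 129.2 V, ∠V_total = 50.2°.

V_total = 129.2∠50.2° V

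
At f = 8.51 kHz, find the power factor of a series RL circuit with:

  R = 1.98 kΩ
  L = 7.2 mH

Step 1 — Angular frequency: ω = 2π·f = 2π·8510 = 5.347e+04 rad/s.
Step 2 — Component impedances:
  R: Z = R = 1980 Ω
  L: Z = jωL = j·5.347e+04·0.0072 = 0 + j385 Ω
Step 3 — Series combination: Z_total = R + L = 1980 + j385 Ω = 2017∠11.0° Ω.
Step 4 — Power factor: PF = cos(φ) = Re(Z)/|Z| = 1980/2017.1 = 0.9816.
Step 5 — Type: Im(Z) = 385 ⇒ lagging (phase φ = 11.0°).

PF = 0.9816 (lagging, φ = 11.0°)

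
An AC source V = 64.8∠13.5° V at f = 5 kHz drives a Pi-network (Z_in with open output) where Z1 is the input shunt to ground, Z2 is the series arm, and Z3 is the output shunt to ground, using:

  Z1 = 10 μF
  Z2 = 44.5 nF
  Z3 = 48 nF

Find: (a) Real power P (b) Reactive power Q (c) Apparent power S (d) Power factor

Step 1 — Angular frequency: ω = 2π·f = 2π·5000 = 3.142e+04 rad/s.
Step 2 — Component impedances:
  Z1: Z = 1/(jωC) = -j/(ω·C) = 0 - j3.183 Ω
  Z2: Z = 1/(jωC) = -j/(ω·C) = 0 - j715.3 Ω
  Z3: Z = 1/(jωC) = -j/(ω·C) = 0 - j663.1 Ω
Step 3 — With open output, the series arm Z2 and the output shunt Z3 appear in series to ground: Z2 + Z3 = 0 - j1378 Ω.
Step 4 — Parallel with input shunt Z1: Z_in = Z1 || (Z2 + Z3) = 0 - j3.176 Ω = 3.176∠-90.0° Ω.
Step 5 — Source phasor: V = 64.8∠13.5° V = 63.01 + j15.13 V.
Step 6 — Current: I = V / Z = -4.763 + j19.84 A = 20.4∠103.5° A.
Step 7 — Complex power: S = V·I* = 0 - j1322 VA.
Step 8 — Real power: P = Re(S) = 0 W.
Step 9 — Reactive power: Q = Im(S) = -1322 VAR.
Step 10 — Apparent power: |S| = 1322 VA.
Step 11 — Power factor: PF = P/|S| = 0 (leading).

(a) P = 0 W  (b) Q = -1322 VAR  (c) S = 1322 VA  (d) PF = 0 (leading)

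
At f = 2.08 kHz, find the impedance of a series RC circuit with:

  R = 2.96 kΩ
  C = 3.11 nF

Step 1 — Angular frequency: ω = 2π·f = 2π·2080 = 1.307e+04 rad/s.
Step 2 — Component impedances:
  R: Z = R = 2960 Ω
  C: Z = 1/(jωC) = -j/(ω·C) = 0 - j2.46e+04 Ω
Step 3 — Series combination: Z_total = R + C = 2960 - j2.46e+04 Ω = 2.478e+04∠-83.1° Ω.

Z = 2960 - j2.46e+04 Ω = 2.478e+04∠-83.1° Ω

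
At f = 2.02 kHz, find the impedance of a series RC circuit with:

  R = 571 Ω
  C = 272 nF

Step 1 — Angular frequency: ω = 2π·f = 2π·2020 = 1.269e+04 rad/s.
Step 2 — Component impedances:
  R: Z = R = 571 Ω
  C: Z = 1/(jωC) = -j/(ω·C) = 0 - j289.7 Ω
Step 3 — Series combination: Z_total = R + C = 571 - j289.7 Ω = 640.3∠-26.9° Ω.

Z = 571 - j289.7 Ω = 640.3∠-26.9° Ω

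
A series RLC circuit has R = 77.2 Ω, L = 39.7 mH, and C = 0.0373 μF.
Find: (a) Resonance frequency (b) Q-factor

Step 1 — Resonance condition Im(Z)=0 gives ω₀ = 1/√(LC).
Step 2 — ω₀ = 1/√(0.0397·3.73e-08) = 2.599e+04 rad/s.
Step 3 — f₀ = ω₀/(2π) = 4136 Hz.
Step 4 — Series Q: Q = ω₀L/R = 2.599e+04·0.0397/77.2 = 13.36.

(a) f₀ = 4136 Hz  (b) Q = 13.36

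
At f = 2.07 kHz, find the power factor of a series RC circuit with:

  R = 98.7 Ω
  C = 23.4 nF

Step 1 — Angular frequency: ω = 2π·f = 2π·2070 = 1.301e+04 rad/s.
Step 2 — Component impedances:
  R: Z = R = 98.7 Ω
  C: Z = 1/(jωC) = -j/(ω·C) = 0 - j3286 Ω
Step 3 — Series combination: Z_total = R + C = 98.7 - j3286 Ω = 3287∠-88.3° Ω.
Step 4 — Power factor: PF = cos(φ) = Re(Z)/|Z| = 98.7/3287 = 0.03003.
Step 5 — Type: Im(Z) = -3286 ⇒ leading (phase φ = -88.3°).

PF = 0.03003 (leading, φ = -88.3°)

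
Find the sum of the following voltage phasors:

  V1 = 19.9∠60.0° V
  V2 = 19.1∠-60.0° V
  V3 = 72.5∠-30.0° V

Step 1 — Convert each phasor to rectangular form:
  V1 = 19.9·(cos(60.0°) + j·sin(60.0°)) = 9.95 + j17.23 V
  V2 = 19.1·(cos(-60.0°) + j·sin(-60.0°)) = 9.55 - j16.54 V
  V3 = 72.5·(cos(-30.0°) + j·sin(-30.0°)) = 62.79 - j36.25 V
Step 2 — Sum components: V_total = 82.29 - j35.56 V.
Step 3 — Convert to polar: |V_total| = 89.64 V, ∠V_total = -23.4°.

V_total = 89.64∠-23.4° V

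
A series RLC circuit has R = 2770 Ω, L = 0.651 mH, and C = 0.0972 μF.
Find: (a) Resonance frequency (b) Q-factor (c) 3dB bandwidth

Step 1 — Resonance condition Im(Z)=0 gives ω₀ = 1/√(LC).
Step 2 — ω₀ = 1/√(0.000651·9.72e-08) = 1.257e+05 rad/s.
Step 3 — f₀ = ω₀/(2π) = 2.001e+04 Hz.
Step 4 — Series Q: Q = ω₀L/R = 1.257e+05·0.000651/2770 = 0.02954.
Step 5 — 3dB bandwidth: Δω = ω₀/Q = 4.255e+06 rad/s; BW = Δω/(2π) = 6.772e+05 Hz.

(a) f₀ = 2.001e+04 Hz  (b) Q = 0.02954  (c) BW = 6.772e+05 Hz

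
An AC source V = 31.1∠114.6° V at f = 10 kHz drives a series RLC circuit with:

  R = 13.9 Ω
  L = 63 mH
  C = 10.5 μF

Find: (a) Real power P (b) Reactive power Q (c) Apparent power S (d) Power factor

Step 1 — Angular frequency: ω = 2π·f = 2π·1e+04 = 6.283e+04 rad/s.
Step 2 — Component impedances:
  R: Z = R = 13.9 Ω
  L: Z = jωL = j·6.283e+04·0.063 = 0 + j3958 Ω
  C: Z = 1/(jωC) = -j/(ω·C) = 0 - j1.516 Ω
Step 3 — Series combination: Z_total = R + L + C = 13.9 + j3957 Ω = 3957∠89.8° Ω.
Step 4 — Source phasor: V = 31.1∠114.6° V = -12.95 + j28.28 V.
Step 5 — Current: I = V / Z = 0.007135 + j0.003297 A = 0.00786∠24.8° A.
Step 6 — Complex power: S = V·I* = 0.0008587 + j0.2444 VA.
Step 7 — Real power: P = Re(S) = 0.0008587 W.
Step 8 — Reactive power: Q = Im(S) = 0.2444 VAR.
Step 9 — Apparent power: |S| = 0.2444 VA.
Step 10 — Power factor: PF = P/|S| = 0.003513 (lagging).

(a) P = 0.0008587 W  (b) Q = 0.2444 VAR  (c) S = 0.2444 VA  (d) PF = 0.003513 (lagging)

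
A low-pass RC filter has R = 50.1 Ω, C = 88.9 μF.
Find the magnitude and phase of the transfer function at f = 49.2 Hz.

Step 1 — Angular frequency: ω = 2π·49.2 = 309.1 rad/s.
Step 2 — Transfer function: H(jω) = 1/(1 + jωRC).
Step 3 — Denominator: 1 + jωRC = 1 + j·309.1·50.1·8.89e-05 = 1 + j1.377.
Step 4 — H = 0.3453 - j0.4755.
Step 5 — Magnitude: |H| = 0.5877 (-4.6 dB); phase: φ = -54.0°.

|H| = 0.5877 (-4.6 dB), φ = -54.0°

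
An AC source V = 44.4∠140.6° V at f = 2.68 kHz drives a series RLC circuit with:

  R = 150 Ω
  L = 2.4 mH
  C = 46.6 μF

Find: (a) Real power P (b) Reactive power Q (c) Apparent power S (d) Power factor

Step 1 — Angular frequency: ω = 2π·f = 2π·2680 = 1.684e+04 rad/s.
Step 2 — Component impedances:
  R: Z = R = 150 Ω
  L: Z = jωL = j·1.684e+04·0.0024 = 0 + j40.41 Ω
  C: Z = 1/(jωC) = -j/(ω·C) = 0 - j1.274 Ω
Step 3 — Series combination: Z_total = R + L + C = 150 + j39.14 Ω = 155∠14.6° Ω.
Step 4 — Source phasor: V = 44.4∠140.6° V = -34.31 + j28.18 V.
Step 5 — Current: I = V / Z = -0.1683 + j0.2318 A = 0.2864∠126.0° A.
Step 6 — Complex power: S = V·I* = 12.3 + j3.211 VA.
Step 7 — Real power: P = Re(S) = 12.3 W.
Step 8 — Reactive power: Q = Im(S) = 3.211 VAR.
Step 9 — Apparent power: |S| = 12.72 VA.
Step 10 — Power factor: PF = P/|S| = 0.9676 (lagging).

(a) P = 12.3 W  (b) Q = 3.211 VAR  (c) S = 12.72 VA  (d) PF = 0.9676 (lagging)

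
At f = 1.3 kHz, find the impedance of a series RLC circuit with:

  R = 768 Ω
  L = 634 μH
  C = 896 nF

Step 1 — Angular frequency: ω = 2π·f = 2π·1300 = 8168 rad/s.
Step 2 — Component impedances:
  R: Z = R = 768 Ω
  L: Z = jωL = j·8168·0.000634 = 0 + j5.179 Ω
  C: Z = 1/(jωC) = -j/(ω·C) = 0 - j136.6 Ω
Step 3 — Series combination: Z_total = R + L + C = 768 - j131.5 Ω = 779.2∠-9.7° Ω.

Z = 768 - j131.5 Ω = 779.2∠-9.7° Ω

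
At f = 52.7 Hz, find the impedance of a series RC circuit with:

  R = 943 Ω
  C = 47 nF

Step 1 — Angular frequency: ω = 2π·f = 2π·52.7 = 331.1 rad/s.
Step 2 — Component impedances:
  R: Z = R = 943 Ω
  C: Z = 1/(jωC) = -j/(ω·C) = 0 - j6.426e+04 Ω
Step 3 — Series combination: Z_total = R + C = 943 - j6.426e+04 Ω = 6.426e+04∠-89.2° Ω.

Z = 943 - j6.426e+04 Ω = 6.426e+04∠-89.2° Ω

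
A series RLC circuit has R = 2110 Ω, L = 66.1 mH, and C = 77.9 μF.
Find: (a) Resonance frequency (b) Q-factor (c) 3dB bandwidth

Step 1 — Resonance: ω₀ = 1/√(LC) = 1/√(0.0661·7.79e-05) = 440.7 rad/s.
Step 2 — f₀ = ω₀/(2π) = 70.14 Hz.
Step 3 — Series Q: Q = ω₀L/R = 440.7·0.0661/2110 = 0.01381.
Step 4 — Bandwidth: Δω = ω₀/Q = 3.192e+04 rad/s; BW = Δω/(2π) = 5080 Hz.

(a) f₀ = 70.14 Hz  (b) Q = 0.01381  (c) BW = 5080 Hz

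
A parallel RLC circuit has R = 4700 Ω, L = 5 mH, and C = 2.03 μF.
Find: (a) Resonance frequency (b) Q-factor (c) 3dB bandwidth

Step 1 — Resonance: ω₀ = 1/√(LC) = 1/√(0.005·2.03e-06) = 9926 rad/s.
Step 2 — f₀ = ω₀/(2π) = 1580 Hz.
Step 3 — Parallel Q: Q = R/(ω₀L) = 4700/(9926·0.005) = 94.7.
Step 4 — Bandwidth: Δω = ω₀/Q = 104.8 rad/s; BW = Δω/(2π) = 16.68 Hz.

(a) f₀ = 1580 Hz  (b) Q = 94.7  (c) BW = 16.68 Hz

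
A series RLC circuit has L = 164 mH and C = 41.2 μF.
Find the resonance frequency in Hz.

Step 1 — Resonance condition Im(Z)=0 gives ω₀ = 1/√(LC).
Step 2 — ω₀ = 1/√(0.164·4.12e-05) = 384.7 rad/s.
Step 3 — f₀ = ω₀/(2π) = 61.23 Hz.

f₀ = 61.23 Hz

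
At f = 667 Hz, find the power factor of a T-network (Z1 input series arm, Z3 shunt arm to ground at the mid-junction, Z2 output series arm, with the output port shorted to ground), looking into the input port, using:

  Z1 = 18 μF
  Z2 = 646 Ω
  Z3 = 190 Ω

Step 1 — Angular frequency: ω = 2π·f = 2π·667 = 4191 rad/s.
Step 2 — Component impedances:
  Z1: Z = 1/(jωC) = -j/(ω·C) = 0 - j13.26 Ω
  Z2: Z = R = 646 Ω
  Z3: Z = R = 190 Ω
Step 3 — With the output port shorted to ground, the output series arm Z2 runs from the junction to ground; the shunt arm Z3 also runs from the junction to ground. They appear in parallel: Z3 || Z2 = 146.8 Ω.
Step 4 — Series with input arm Z1: Z_in = Z1 + (Z3 || Z2) = 146.8 - j13.26 Ω = 147.4∠-5.2° Ω.
Step 5 — Power factor: PF = cos(φ) = Re(Z)/|Z| = 146.8/147.4 = 0.9959.
Step 6 — Type: Im(Z) = -13.26 ⇒ leading (phase φ = -5.2°).

PF = 0.9959 (leading, φ = -5.2°)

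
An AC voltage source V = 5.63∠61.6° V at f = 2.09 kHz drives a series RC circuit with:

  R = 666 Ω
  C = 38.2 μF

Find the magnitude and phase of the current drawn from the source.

Step 1 — Angular frequency: ω = 2π·f = 2π·2090 = 1.313e+04 rad/s.
Step 2 — Component impedances:
  R: Z = R = 666 Ω
  C: Z = 1/(jωC) = -j/(ω·C) = 0 - j1.993 Ω
Step 3 — Series combination: Z_total = R + C = 666 - j1.993 Ω = 666∠-0.2° Ω.
Step 4 — Source phasor: V = 5.63∠61.6° V = 2.678 + j4.952 V.
Step 5 — Ohm's law: I = V / Z_total = (2.678 + j4.952) / (666 - j1.993) = 0.003998 + j0.007448 A.
Step 6 — Convert to polar: |I| = 0.008453 A, ∠I = 61.8°.

I = 0.008453∠61.8° A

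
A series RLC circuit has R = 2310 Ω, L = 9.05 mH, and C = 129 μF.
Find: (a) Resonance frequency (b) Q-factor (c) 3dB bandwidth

Step 1 — Resonance condition Im(Z)=0 gives ω₀ = 1/√(LC).
Step 2 — ω₀ = 1/√(0.00905·0.000129) = 925.5 rad/s.
Step 3 — f₀ = ω₀/(2π) = 147.3 Hz.
Step 4 — Series Q: Q = ω₀L/R = 925.5·0.00905/2310 = 0.003626.
Step 5 — 3dB bandwidth: Δω = ω₀/Q = 2.552e+05 rad/s; BW = Δω/(2π) = 4.062e+04 Hz.

(a) f₀ = 147.3 Hz  (b) Q = 0.003626  (c) BW = 4.062e+04 Hz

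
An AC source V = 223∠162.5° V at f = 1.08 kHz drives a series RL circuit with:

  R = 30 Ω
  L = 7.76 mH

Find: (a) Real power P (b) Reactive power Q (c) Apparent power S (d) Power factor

Step 1 — Angular frequency: ω = 2π·f = 2π·1080 = 6786 rad/s.
Step 2 — Component impedances:
  R: Z = R = 30 Ω
  L: Z = jωL = j·6786·0.00776 = 0 + j52.66 Ω
Step 3 — Series combination: Z_total = R + L = 30 + j52.66 Ω = 60.6∠60.3° Ω.
Step 4 — Source phasor: V = 223∠162.5° V = -212.7 + j67.06 V.
Step 5 — Current: I = V / Z = -0.7758 + j3.597 A = 3.68∠102.2° A.
Step 6 — Complex power: S = V·I* = 406.2 + j713 VA.
Step 7 — Real power: P = Re(S) = 406.2 W.
Step 8 — Reactive power: Q = Im(S) = 713 VAR.
Step 9 — Apparent power: |S| = 820.6 VA.
Step 10 — Power factor: PF = P/|S| = 0.495 (lagging).

(a) P = 406.2 W  (b) Q = 713 VAR  (c) S = 820.6 VA  (d) PF = 0.495 (lagging)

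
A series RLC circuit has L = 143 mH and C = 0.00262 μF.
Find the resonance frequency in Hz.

Step 1 — Resonance condition Im(Z)=0 gives ω₀ = 1/√(LC).
Step 2 — ω₀ = 1/√(0.143·2.62e-09) = 5.166e+04 rad/s.
Step 3 — f₀ = ω₀/(2π) = 8222 Hz.

f₀ = 8222 Hz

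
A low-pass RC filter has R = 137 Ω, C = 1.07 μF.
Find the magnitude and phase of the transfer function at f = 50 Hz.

Step 1 — Angular frequency: ω = 2π·50 = 314.2 rad/s.
Step 2 — Transfer function: H(jω) = 1/(1 + jωRC).
Step 3 — Denominator: 1 + jωRC = 1 + j·314.2·137·1.07e-06 = 1 + j0.04605.
Step 4 — H = 0.9979 - j0.04596.
Step 5 — Magnitude: |H| = 0.9989 (-0.0 dB); phase: φ = -2.6°.

|H| = 0.9989 (-0.0 dB), φ = -2.6°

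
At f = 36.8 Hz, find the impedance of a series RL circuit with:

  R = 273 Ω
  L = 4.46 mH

Step 1 — Angular frequency: ω = 2π·f = 2π·36.8 = 231.2 rad/s.
Step 2 — Component impedances:
  R: Z = R = 273 Ω
  L: Z = jωL = j·231.2·0.00446 = 0 + j1.031 Ω
Step 3 — Series combination: Z_total = R + L = 273 + j1.031 Ω = 273∠0.2° Ω.

Z = 273 + j1.031 Ω = 273∠0.2° Ω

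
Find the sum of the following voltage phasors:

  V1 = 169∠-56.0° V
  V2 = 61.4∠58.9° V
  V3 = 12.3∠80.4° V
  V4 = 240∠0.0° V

Step 1 — Convert each phasor to rectangular form:
  V1 = 169·(cos(-56.0°) + j·sin(-56.0°)) = 94.5 - j140.1 V
  V2 = 61.4·(cos(58.9°) + j·sin(58.9°)) = 31.72 + j52.57 V
  V3 = 12.3·(cos(80.4°) + j·sin(80.4°)) = 2.051 + j12.13 V
  V4 = 240·(cos(0.0°) + j·sin(0.0°)) = 240 V
Step 2 — Sum components: V_total = 368.3 - j75.4 V.
Step 3 — Convert to polar: |V_total| = 375.9 V, ∠V_total = -11.6°.

V_total = 375.9∠-11.6° V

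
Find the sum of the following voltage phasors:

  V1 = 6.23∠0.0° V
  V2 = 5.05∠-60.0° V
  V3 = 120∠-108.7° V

Step 1 — Convert each phasor to rectangular form:
  V1 = 6.23·(cos(0.0°) + j·sin(0.0°)) = 6.23 V
  V2 = 5.05·(cos(-60.0°) + j·sin(-60.0°)) = 2.525 - j4.373 V
  V3 = 120·(cos(-108.7°) + j·sin(-108.7°)) = -38.47 - j113.7 V
Step 2 — Sum components: V_total = -29.72 - j118 V.
Step 3 — Convert to polar: |V_total| = 121.7 V, ∠V_total = -104.1°.

V_total = 121.7∠-104.1° V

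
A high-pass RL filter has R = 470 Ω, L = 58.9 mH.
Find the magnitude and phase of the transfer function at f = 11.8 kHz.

Step 1 — Angular frequency: ω = 2π·1.18e+04 = 7.414e+04 rad/s.
Step 2 — Transfer function: H(jω) = jωL/(R + jωL).
Step 3 — Numerator jωL = j·4367; denominator R + jωL = 470 + j4367.
Step 4 — H = 0.9885 + j0.1064.
Step 5 — Magnitude: |H| = 0.9943 (-0.1 dB); phase: φ = 6.1°.

|H| = 0.9943 (-0.1 dB), φ = 6.1°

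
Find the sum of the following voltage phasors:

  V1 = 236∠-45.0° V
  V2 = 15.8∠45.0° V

Step 1 — Convert each phasor to rectangular form:
  V1 = 236·(cos(-45.0°) + j·sin(-45.0°)) = 166.9 - j166.9 V
  V2 = 15.8·(cos(45.0°) + j·sin(45.0°)) = 11.17 + j11.17 V
Step 2 — Sum components: V_total = 178 - j155.7 V.
Step 3 — Convert to polar: |V_total| = 236.5 V, ∠V_total = -41.2°.

V_total = 236.5∠-41.2° V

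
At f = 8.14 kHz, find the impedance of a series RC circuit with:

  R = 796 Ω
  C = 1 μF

Step 1 — Angular frequency: ω = 2π·f = 2π·8140 = 5.115e+04 rad/s.
Step 2 — Component impedances:
  R: Z = R = 796 Ω
  C: Z = 1/(jωC) = -j/(ω·C) = 0 - j19.55 Ω
Step 3 — Series combination: Z_total = R + C = 796 - j19.55 Ω = 796.2∠-1.4° Ω.

Z = 796 - j19.55 Ω = 796.2∠-1.4° Ω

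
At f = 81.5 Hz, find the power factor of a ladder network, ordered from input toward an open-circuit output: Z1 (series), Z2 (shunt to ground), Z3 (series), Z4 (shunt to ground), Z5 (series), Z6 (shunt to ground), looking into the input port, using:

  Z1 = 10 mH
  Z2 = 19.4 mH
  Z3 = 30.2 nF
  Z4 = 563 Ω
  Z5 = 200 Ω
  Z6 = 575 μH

Step 1 — Angular frequency: ω = 2π·f = 2π·81.5 = 512.1 rad/s.
Step 2 — Component impedances:
  Z1: Z = jωL = j·512.1·0.01 = 0 + j5.121 Ω
  Z2: Z = jωL = j·512.1·0.0194 = 0 + j9.934 Ω
  Z3: Z = 1/(jωC) = -j/(ω·C) = 0 - j6.466e+04 Ω
  Z4: Z = R = 563 Ω
  Z5: Z = R = 200 Ω
  Z6: Z = jωL = j·512.1·0.000575 = 0 + j0.2944 Ω
Step 3 — Ladder network (open output): work backward from the far end, alternating series and parallel combinations. Z_in = 3.484e-06 + j15.06 Ω = 15.06∠90.0° Ω.
Step 4 — Power factor: PF = cos(φ) = Re(Z)/|Z| = 3.4843e-06/15.057 = 2.314e-07.
Step 5 — Type: Im(Z) = 15.06 ⇒ lagging (phase φ = 90.0°).

PF = 2.314e-07 (lagging, φ = 90.0°)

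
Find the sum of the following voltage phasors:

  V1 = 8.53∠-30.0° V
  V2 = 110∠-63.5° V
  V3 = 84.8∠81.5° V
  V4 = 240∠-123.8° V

Step 1 — Convert each phasor to rectangular form:
  V1 = 8.53·(cos(-30.0°) + j·sin(-30.0°)) = 7.387 - j4.265 V
  V2 = 110·(cos(-63.5°) + j·sin(-63.5°)) = 49.08 - j98.44 V
  V3 = 84.8·(cos(81.5°) + j·sin(81.5°)) = 12.53 + j83.87 V
  V4 = 240·(cos(-123.8°) + j·sin(-123.8°)) = -133.5 - j199.4 V
Step 2 — Sum components: V_total = -64.51 - j218.3 V.
Step 3 — Convert to polar: |V_total| = 227.6 V, ∠V_total = -106.5°.

V_total = 227.6∠-106.5° V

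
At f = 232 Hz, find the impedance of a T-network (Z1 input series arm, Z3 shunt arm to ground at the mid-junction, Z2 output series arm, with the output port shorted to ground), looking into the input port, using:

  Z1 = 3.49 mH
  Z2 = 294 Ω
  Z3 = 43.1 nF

Step 1 — Angular frequency: ω = 2π·f = 2π·232 = 1458 rad/s.
Step 2 — Component impedances:
  Z1: Z = jωL = j·1458·0.00349 = 0 + j5.087 Ω
  Z2: Z = R = 294 Ω
  Z3: Z = 1/(jωC) = -j/(ω·C) = 0 - j1.592e+04 Ω
Step 3 — With the output port shorted to ground, the output series arm Z2 runs from the junction to ground; the shunt arm Z3 also runs from the junction to ground. They appear in parallel: Z3 || Z2 = 293.9 - j5.429 Ω.
Step 4 — Series with input arm Z1: Z_in = Z1 + (Z3 || Z2) = 293.9 - j0.3413 Ω = 293.9∠-0.1° Ω.

Z = 293.9 - j0.3413 Ω = 293.9∠-0.1° Ω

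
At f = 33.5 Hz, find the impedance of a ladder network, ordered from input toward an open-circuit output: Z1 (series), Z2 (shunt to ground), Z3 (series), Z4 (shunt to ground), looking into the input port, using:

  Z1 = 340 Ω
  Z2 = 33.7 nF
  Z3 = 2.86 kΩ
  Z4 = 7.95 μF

Step 1 — Angular frequency: ω = 2π·f = 2π·33.5 = 210.5 rad/s.
Step 2 — Component impedances:
  Z1: Z = R = 340 Ω
  Z2: Z = 1/(jωC) = -j/(ω·C) = 0 - j1.41e+05 Ω
  Z3: Z = R = 2860 Ω
  Z4: Z = 1/(jωC) = -j/(ω·C) = 0 - j597.6 Ω
Step 3 — Ladder network (open output): work backward from the far end, alternating series and parallel combinations. Z_in = 3175 - j652.3 Ω = 3241∠-11.6° Ω.

Z = 3175 - j652.3 Ω = 3241∠-11.6° Ω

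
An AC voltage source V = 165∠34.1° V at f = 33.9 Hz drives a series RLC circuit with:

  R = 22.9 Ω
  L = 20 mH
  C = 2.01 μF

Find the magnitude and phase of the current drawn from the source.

Step 1 — Angular frequency: ω = 2π·f = 2π·33.9 = 213 rad/s.
Step 2 — Component impedances:
  R: Z = R = 22.9 Ω
  L: Z = jωL = j·213·0.02 = 0 + j4.26 Ω
  C: Z = 1/(jωC) = -j/(ω·C) = 0 - j2336 Ω
Step 3 — Series combination: Z_total = R + L + C = 22.9 - j2331 Ω = 2332∠-89.4° Ω.
Step 4 — Source phasor: V = 165∠34.1° V = 136.6 + j92.51 V.
Step 5 — Ohm's law: I = V / Z_total = (136.6 + j92.51) / (22.9 - j2331) = -0.0391 + j0.05899 A.
Step 6 — Convert to polar: |I| = 0.07077 A, ∠I = 123.5°.

I = 0.07077∠123.5° A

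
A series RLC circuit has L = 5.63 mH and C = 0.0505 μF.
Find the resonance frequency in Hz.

Step 1 — Resonance condition Im(Z)=0 gives ω₀ = 1/√(LC).
Step 2 — ω₀ = 1/√(0.00563·5.05e-08) = 5.931e+04 rad/s.
Step 3 — f₀ = ω₀/(2π) = 9439 Hz.

f₀ = 9439 Hz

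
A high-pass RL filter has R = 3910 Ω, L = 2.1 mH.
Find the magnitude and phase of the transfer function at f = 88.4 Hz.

Step 1 — Angular frequency: ω = 2π·88.4 = 555.4 rad/s.
Step 2 — Transfer function: H(jω) = jωL/(R + jωL).
Step 3 — Numerator jωL = j·1.166; denominator R + jωL = 3910 + j1.166.
Step 4 — H = 8.899e-08 + j0.0002983.
Step 5 — Magnitude: |H| = 0.0002983 (-70.5 dB); phase: φ = 90.0°.

|H| = 0.0002983 (-70.5 dB), φ = 90.0°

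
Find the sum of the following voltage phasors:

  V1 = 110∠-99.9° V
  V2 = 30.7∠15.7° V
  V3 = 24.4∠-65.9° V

Step 1 — Convert each phasor to rectangular form:
  V1 = 110·(cos(-99.9°) + j·sin(-99.9°)) = -18.91 - j108.4 V
  V2 = 30.7·(cos(15.7°) + j·sin(15.7°)) = 29.55 + j8.307 V
  V3 = 24.4·(cos(-65.9°) + j·sin(-65.9°)) = 9.963 - j22.27 V
Step 2 — Sum components: V_total = 20.61 - j122.3 V.
Step 3 — Convert to polar: |V_total| = 124.1 V, ∠V_total = -80.4°.

V_total = 124.1∠-80.4° V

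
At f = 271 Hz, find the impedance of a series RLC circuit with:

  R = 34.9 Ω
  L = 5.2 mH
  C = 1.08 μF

Step 1 — Angular frequency: ω = 2π·f = 2π·271 = 1703 rad/s.
Step 2 — Component impedances:
  R: Z = R = 34.9 Ω
  L: Z = jωL = j·1703·0.0052 = 0 + j8.854 Ω
  C: Z = 1/(jωC) = -j/(ω·C) = 0 - j543.8 Ω
Step 3 — Series combination: Z_total = R + L + C = 34.9 - j534.9 Ω = 536.1∠-86.3° Ω.

Z = 34.9 - j534.9 Ω = 536.1∠-86.3° Ω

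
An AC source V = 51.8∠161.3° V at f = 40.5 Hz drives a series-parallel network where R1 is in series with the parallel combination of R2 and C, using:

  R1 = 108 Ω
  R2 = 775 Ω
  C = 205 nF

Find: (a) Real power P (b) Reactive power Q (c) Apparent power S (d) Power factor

Step 1 — Angular frequency: ω = 2π·f = 2π·40.5 = 254.5 rad/s.
Step 2 — Component impedances:
  R1: Z = R = 108 Ω
  R2: Z = R = 775 Ω
  C: Z = 1/(jωC) = -j/(ω·C) = 0 - j1.917e+04 Ω
Step 3 — Parallel branch: R2 || C = 1/(1/R2 + 1/C) = 773.7 - j31.28 Ω.
Step 4 — Series with R1: Z_total = R1 + (R2 || C) = 881.7 - j31.28 Ω = 882.3∠-2.0° Ω.
Step 5 — Source phasor: V = 51.8∠161.3° V = -49.07 + j16.61 V.
Step 6 — Current: I = V / Z = -0.05624 + j0.01684 A = 0.05871∠163.3° A.
Step 7 — Complex power: S = V·I* = 3.039 - j0.1078 VA.
Step 8 — Real power: P = Re(S) = 3.039 W.
Step 9 — Reactive power: Q = Im(S) = -0.1078 VAR.
Step 10 — Apparent power: |S| = 3.041 VA.
Step 11 — Power factor: PF = P/|S| = 0.9994 (leading).

(a) P = 3.039 W  (b) Q = -0.1078 VAR  (c) S = 3.041 VA  (d) PF = 0.9994 (leading)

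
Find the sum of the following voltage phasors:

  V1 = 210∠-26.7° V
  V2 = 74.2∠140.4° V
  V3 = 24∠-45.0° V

Step 1 — Convert each phasor to rectangular form:
  V1 = 210·(cos(-26.7°) + j·sin(-26.7°)) = 187.6 - j94.36 V
  V2 = 74.2·(cos(140.4°) + j·sin(140.4°)) = -57.17 + j47.3 V
  V3 = 24·(cos(-45.0°) + j·sin(-45.0°)) = 16.97 - j16.97 V
Step 2 — Sum components: V_total = 147.4 - j64.03 V.
Step 3 — Convert to polar: |V_total| = 160.7 V, ∠V_total = -23.5°.

V_total = 160.7∠-23.5° V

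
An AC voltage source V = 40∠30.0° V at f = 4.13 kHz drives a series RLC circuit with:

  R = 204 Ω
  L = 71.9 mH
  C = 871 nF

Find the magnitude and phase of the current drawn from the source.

Step 1 — Angular frequency: ω = 2π·f = 2π·4130 = 2.595e+04 rad/s.
Step 2 — Component impedances:
  R: Z = R = 204 Ω
  L: Z = jωL = j·2.595e+04·0.0719 = 0 + j1866 Ω
  C: Z = 1/(jωC) = -j/(ω·C) = 0 - j44.24 Ω
Step 3 — Series combination: Z_total = R + L + C = 204 + j1822 Ω = 1833∠83.6° Ω.
Step 4 — Source phasor: V = 40∠30.0° V = 34.64 + j20 V.
Step 5 — Ohm's law: I = V / Z_total = (34.64 + j20) / (204 + j1822) = 0.01295 - j0.01757 A.
Step 6 — Convert to polar: |I| = 0.02182 A, ∠I = -53.6°.

I = 0.02182∠-53.6° A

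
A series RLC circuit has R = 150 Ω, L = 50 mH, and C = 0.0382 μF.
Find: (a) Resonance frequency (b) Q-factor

Step 1 — Resonance condition Im(Z)=0 gives ω₀ = 1/√(LC).
Step 2 — ω₀ = 1/√(0.05·3.82e-08) = 2.288e+04 rad/s.
Step 3 — f₀ = ω₀/(2π) = 3642 Hz.
Step 4 — Series Q: Q = ω₀L/R = 2.288e+04·0.05/150 = 7.627.

(a) f₀ = 3642 Hz  (b) Q = 7.627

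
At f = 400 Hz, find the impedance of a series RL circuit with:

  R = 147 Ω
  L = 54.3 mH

Step 1 — Angular frequency: ω = 2π·f = 2π·400 = 2513 rad/s.
Step 2 — Component impedances:
  R: Z = R = 147 Ω
  L: Z = jωL = j·2513·0.0543 = 0 + j136.5 Ω
Step 3 — Series combination: Z_total = R + L = 147 + j136.5 Ω = 200.6∠42.9° Ω.

Z = 147 + j136.5 Ω = 200.6∠42.9° Ω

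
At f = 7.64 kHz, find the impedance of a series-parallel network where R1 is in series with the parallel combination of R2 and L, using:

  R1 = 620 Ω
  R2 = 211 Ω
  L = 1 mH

Step 1 — Angular frequency: ω = 2π·f = 2π·7640 = 4.8e+04 rad/s.
Step 2 — Component impedances:
  R1: Z = R = 620 Ω
  R2: Z = R = 211 Ω
  L: Z = jωL = j·4.8e+04·0.001 = 0 + j48 Ω
Step 3 — Parallel branch: R2 || L = 1/(1/R2 + 1/L) = 10.38 + j45.64 Ω.
Step 4 — Series with R1: Z_total = R1 + (R2 || L) = 630.4 + j45.64 Ω = 632∠4.1° Ω.

Z = 630.4 + j45.64 Ω = 632∠4.1° Ω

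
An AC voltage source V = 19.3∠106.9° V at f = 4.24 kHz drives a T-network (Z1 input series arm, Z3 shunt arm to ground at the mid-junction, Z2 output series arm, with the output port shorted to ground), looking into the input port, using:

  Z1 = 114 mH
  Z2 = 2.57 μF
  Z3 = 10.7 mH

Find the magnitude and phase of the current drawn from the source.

Step 1 — Angular frequency: ω = 2π·f = 2π·4240 = 2.664e+04 rad/s.
Step 2 — Component impedances:
  Z1: Z = jωL = j·2.664e+04·0.114 = 0 + j3037 Ω
  Z2: Z = 1/(jωC) = -j/(ω·C) = 0 - j14.61 Ω
  Z3: Z = jωL = j·2.664e+04·0.0107 = 0 + j285.1 Ω
Step 3 — With the output port shorted to ground, the output series arm Z2 runs from the junction to ground; the shunt arm Z3 also runs from the junction to ground. They appear in parallel: Z3 || Z2 = 0 - j15.39 Ω.
Step 4 — Series with input arm Z1: Z_in = Z1 + (Z3 || Z2) = 0 + j3022 Ω = 3022∠90.0° Ω.
Step 5 — Source phasor: V = 19.3∠106.9° V = -5.611 + j18.47 V.
Step 6 — Ohm's law: I = V / Z_total = (-5.611 + j18.47) / (0 + j3022) = 0.006111 + j0.001857 A.
Step 7 — Convert to polar: |I| = 0.006387 A, ∠I = 16.9°.

I = 0.006387∠16.9° A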